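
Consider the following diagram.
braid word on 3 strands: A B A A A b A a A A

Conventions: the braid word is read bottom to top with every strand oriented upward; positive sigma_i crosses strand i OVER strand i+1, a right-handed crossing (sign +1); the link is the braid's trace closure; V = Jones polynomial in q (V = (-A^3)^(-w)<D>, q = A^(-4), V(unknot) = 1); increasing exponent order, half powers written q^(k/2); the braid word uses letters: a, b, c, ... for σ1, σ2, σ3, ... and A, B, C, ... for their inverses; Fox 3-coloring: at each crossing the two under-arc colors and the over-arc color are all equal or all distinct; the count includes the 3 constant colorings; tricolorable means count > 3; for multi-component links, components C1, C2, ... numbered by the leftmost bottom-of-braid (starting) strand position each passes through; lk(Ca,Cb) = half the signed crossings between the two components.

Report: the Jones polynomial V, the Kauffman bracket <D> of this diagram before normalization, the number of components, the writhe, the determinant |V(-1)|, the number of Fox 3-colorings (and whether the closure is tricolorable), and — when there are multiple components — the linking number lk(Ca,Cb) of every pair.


V(q) = q^-8 - 2q^-7 + q^-6 - 2q^-5 + 2q^-4 + q^-2
bracket: A^-10 + 2A^-2 - 2A^2 + A^6 - 2A^10 + A^14, w = -6
1 component, writhe -6, over 10 crossings
det 9, colorings 27 of 3^10 — tricolorable
observation: the word shrinks to σ1⁻¹ σ2⁻¹ σ1⁻¹ σ1⁻¹ σ1⁻¹ σ2 σ1⁻¹ σ1⁻¹ after cancelling


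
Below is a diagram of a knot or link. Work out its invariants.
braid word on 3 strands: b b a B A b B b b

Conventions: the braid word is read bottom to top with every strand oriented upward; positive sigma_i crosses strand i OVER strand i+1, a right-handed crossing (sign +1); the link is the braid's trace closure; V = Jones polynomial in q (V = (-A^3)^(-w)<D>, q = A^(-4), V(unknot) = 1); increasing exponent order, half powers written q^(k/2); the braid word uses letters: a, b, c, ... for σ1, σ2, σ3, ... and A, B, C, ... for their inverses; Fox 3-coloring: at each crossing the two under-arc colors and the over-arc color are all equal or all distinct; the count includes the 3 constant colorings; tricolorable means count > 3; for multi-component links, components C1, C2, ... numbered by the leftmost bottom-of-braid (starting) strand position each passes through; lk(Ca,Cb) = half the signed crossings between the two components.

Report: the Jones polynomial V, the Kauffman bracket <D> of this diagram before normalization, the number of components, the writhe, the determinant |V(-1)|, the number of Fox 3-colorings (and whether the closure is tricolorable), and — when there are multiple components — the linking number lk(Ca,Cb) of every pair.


Jones polynomial: V(q) = -q^(3/2) - q^(7/2) + q^(9/2) - q^(11/2)
<D> = A^-13 - A^-9 + A^-5 + A^3; writhe +3
components 2, writhe +3 (9 crossings)
linking number lk(C1,C2) = +2
3-colorings: 3 of 3^9, det 4 — not tricolorable
note: span 4 respects span(V) <= c + mu - 1 = 10 for this 2-component diagram


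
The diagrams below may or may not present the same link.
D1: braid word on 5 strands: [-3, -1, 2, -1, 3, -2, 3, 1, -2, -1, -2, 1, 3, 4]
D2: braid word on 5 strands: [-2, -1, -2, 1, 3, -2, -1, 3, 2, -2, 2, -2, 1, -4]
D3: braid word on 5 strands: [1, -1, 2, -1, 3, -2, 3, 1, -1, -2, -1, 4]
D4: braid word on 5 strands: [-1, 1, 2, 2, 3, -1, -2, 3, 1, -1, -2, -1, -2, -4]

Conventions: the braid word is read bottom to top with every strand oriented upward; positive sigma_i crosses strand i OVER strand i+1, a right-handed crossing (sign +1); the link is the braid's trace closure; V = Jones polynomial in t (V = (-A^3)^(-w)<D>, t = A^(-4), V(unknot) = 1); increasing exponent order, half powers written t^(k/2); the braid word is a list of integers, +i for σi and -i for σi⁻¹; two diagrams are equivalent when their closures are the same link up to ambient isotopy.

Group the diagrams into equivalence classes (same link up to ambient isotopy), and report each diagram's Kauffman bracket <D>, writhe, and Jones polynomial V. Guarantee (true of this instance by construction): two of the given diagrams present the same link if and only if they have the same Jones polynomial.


classes: {D1, D3, D4} | {D2}
V(D1) = t^-4 - t^-3 + t^-2 - 2t^-1 + 2 - t + t^2  [14 crossings, <D> = A^-8 - A^-4 + 2 - 2A^4 + A^8 - A^12 + A^16, w = 0]
V(D2) = t^-2 - t^-1 + 1 - t + t^2  (w -2, c 14, <D> = A^-14 - A^-10 + A^-6 - A^-2 + A^2)
D3 (bracket A^-8 - A^-4 + 2 - 2A^4 + A^8 - A^12 + A^16; 12 crossings at w = 0): V = t^-4 - t^-3 + t^-2 - 2t^-1 + 2 - t + t^2
V(D4) = t^-4 - t^-3 + t^-2 - 2t^-1 + 2 - t + t^2  (w -2, c 14, <D> = A^-14 - A^-10 + 2A^-6 - 2A^-2 + A^2 - A^6 + A^10)
note: 2 values of V(t) split the 4 diagrams


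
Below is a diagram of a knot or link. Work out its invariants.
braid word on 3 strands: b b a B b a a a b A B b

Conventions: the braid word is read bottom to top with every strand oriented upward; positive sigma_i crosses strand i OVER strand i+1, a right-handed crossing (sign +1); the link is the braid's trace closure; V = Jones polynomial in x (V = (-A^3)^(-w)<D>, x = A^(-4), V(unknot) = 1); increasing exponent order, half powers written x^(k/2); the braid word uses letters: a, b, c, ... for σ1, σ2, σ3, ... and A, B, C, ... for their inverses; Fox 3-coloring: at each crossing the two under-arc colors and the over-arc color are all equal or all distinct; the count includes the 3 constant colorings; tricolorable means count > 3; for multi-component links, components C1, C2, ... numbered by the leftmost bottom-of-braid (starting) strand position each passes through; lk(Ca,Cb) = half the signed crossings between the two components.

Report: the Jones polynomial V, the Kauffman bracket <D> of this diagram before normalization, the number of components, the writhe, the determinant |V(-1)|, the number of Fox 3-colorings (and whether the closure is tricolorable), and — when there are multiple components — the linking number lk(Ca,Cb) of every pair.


Jones polynomial: V(x) = x^2 - x^3 + 3x^4 - 3x^5 + 3x^6 - 3x^7 + 2x^8 - x^9
<D> = -A^-18 + 2A^-14 - 3A^-10 + 3A^-6 - 3A^-2 + 3A^2 - A^6 + A^10; writhe +6
components 1, writhe +6 (12 crossings)
3-colorings: 3 of 3^12, det 17 — not tricolorable
note: free reduction leaves σ2 σ2 σ1 σ1 σ1 σ1 σ2 σ1⁻¹ of the original 12 letters


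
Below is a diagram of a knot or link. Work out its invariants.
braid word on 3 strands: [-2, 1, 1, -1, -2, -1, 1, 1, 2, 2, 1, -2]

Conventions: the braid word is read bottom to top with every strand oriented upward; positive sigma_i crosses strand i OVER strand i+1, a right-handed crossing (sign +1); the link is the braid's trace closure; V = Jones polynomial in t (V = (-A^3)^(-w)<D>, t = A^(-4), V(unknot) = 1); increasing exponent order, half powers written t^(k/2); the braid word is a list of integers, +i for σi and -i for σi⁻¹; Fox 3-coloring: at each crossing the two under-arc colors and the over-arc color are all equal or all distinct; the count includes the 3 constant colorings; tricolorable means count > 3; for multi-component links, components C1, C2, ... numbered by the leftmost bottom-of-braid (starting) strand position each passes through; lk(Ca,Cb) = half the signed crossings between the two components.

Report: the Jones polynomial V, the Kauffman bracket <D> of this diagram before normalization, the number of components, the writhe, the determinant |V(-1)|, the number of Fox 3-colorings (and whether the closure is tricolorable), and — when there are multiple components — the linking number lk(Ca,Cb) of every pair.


Jones polynomial: V(t) = -t^-1 + 2 - t + 2t^2 - t^3 + t^4 - t^5
<D> = -A^-14 + A^-10 - A^-6 + 2A^-2 - A^2 + 2A^6 - A^10; writhe +2
components 1, writhe +2 (12 crossings)
3-colorings: 9 of 3^12, det 9 — tricolorable
note: V spans 6 powers of t: at least 6 crossings in any diagram


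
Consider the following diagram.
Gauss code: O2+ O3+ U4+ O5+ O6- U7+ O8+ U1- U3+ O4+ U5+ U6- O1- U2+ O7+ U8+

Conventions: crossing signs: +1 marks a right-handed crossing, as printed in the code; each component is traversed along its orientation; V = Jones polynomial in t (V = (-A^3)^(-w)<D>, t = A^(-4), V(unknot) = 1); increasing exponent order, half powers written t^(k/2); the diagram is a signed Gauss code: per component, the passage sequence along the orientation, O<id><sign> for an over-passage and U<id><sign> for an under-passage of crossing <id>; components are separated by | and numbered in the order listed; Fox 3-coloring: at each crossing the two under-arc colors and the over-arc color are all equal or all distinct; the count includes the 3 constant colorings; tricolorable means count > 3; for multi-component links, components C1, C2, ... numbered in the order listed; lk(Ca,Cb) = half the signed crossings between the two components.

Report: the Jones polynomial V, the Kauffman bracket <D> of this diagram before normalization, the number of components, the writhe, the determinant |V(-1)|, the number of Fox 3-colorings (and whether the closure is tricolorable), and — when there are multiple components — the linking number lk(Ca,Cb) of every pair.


Jones polynomial: V(t) = t - t^2 + 2t^3 - t^4 + t^5 - t^6
<D> = -A^-12 + A^-8 - A^-4 + 2 - A^4 + A^8; writhe +4
components 1, writhe +4 (8 crossings)
3-colorings: 3 of 3^8, det 7 — not tricolorable
note: the span of V is 5, forcing >= 5 crossings in any diagram


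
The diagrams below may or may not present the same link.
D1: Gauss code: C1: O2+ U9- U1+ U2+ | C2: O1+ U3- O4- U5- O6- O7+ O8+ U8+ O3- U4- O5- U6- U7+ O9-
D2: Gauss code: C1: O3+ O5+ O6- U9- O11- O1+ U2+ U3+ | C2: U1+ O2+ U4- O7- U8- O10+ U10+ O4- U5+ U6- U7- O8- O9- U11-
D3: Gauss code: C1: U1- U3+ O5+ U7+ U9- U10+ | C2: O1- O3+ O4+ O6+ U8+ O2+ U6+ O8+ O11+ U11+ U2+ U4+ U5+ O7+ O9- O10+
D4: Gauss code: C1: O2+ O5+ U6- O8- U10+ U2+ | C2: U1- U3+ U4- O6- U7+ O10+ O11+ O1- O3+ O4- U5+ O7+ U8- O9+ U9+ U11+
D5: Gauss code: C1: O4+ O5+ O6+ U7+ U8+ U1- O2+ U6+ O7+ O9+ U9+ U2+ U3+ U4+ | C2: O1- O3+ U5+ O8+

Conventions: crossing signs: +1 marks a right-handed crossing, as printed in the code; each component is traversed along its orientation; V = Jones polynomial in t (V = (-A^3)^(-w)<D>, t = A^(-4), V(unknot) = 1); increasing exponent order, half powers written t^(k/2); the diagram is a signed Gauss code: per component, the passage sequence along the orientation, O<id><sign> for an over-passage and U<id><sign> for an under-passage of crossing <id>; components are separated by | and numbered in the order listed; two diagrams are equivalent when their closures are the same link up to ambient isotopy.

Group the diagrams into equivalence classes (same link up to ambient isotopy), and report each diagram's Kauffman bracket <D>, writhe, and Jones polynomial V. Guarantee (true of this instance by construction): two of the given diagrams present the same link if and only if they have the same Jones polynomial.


equivalence classes: {D1, D2} | {D3, D5} | {D4}
D1 (bracket A^-1 + A^3 + A^7 - A^15; 9 crossings at w = -1): V = t^(-9/2) - t^(-5/2) - t^(-3/2) - t^(-1/2)
V(D2) = t^(-9/2) - t^(-5/2) - t^(-3/2) - t^(-1/2)  (w -1, c 11, <D> = A^-1 + A^3 + A^7 - A^15)
D3 (bracket -A^-5 + A^-1 - A^3 + 2A^7 + A^15; 11 crossings at w = +7): V = -t^(3/2) - 2t^(7/2) + t^(9/2) - t^(11/2) + t^(13/2)
D4 (bracket -A^-5 + 2A^-1 - A^3 + 2A^7 - A^11 + A^15; 11 crossings at w = +3): V = -t^(-3/2) + t^(-1/2) - 2t^(1/2) + t^(3/2) - 2t^(5/2) + t^(7/2)
V(D5) = -t^(3/2) - 2t^(7/2) + t^(9/2) - t^(11/2) + t^(13/2)  [9 crossings, <D> = -A^-5 + A^-1 - A^3 + 2A^7 + A^15, w = +7]
observation: comparing 5 Jones polynomials yields 3 groups


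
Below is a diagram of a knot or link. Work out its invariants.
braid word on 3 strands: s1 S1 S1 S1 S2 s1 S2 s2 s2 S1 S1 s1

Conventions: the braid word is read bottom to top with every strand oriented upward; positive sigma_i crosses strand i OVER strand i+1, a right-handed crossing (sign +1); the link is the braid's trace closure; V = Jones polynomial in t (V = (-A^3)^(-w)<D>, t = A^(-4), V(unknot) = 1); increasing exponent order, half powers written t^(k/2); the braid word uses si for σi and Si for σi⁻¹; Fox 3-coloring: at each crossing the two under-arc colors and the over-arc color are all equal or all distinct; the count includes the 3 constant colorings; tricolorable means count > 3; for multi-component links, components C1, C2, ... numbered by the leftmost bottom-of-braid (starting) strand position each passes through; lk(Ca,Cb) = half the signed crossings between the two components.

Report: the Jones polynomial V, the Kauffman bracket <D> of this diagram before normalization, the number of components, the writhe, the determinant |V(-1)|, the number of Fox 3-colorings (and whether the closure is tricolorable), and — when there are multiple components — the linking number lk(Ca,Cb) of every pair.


Jones polynomial: V(t) = -t^-4 + t^-3 + t^-1
<D> = A^-2 + A^6 - A^10; writhe -2
components 1, writhe -2 (12 crossings)
3-colorings: 9 of 3^12, det 3 — tricolorable
note: the span of V is 3, forcing >= 3 crossings in any diagram


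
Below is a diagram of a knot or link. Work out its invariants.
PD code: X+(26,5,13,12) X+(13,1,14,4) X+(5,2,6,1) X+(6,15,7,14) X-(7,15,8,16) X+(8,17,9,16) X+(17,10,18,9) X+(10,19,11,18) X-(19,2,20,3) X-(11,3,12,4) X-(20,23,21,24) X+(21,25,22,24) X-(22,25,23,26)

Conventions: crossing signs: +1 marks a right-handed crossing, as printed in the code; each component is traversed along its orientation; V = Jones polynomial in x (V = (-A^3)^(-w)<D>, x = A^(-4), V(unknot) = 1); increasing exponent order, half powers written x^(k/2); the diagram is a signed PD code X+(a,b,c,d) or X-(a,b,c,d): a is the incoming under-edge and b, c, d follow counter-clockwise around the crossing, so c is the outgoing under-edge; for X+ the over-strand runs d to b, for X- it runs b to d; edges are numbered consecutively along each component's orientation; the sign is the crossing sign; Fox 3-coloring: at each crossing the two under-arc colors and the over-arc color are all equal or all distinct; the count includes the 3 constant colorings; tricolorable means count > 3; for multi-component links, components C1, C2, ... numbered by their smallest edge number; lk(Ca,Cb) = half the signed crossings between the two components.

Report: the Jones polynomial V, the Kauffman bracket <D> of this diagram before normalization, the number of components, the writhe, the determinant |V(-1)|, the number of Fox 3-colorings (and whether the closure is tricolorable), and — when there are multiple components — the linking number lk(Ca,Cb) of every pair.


V(x) = x + x^2 + x^3 + x^6
bracket: -A^-15 - A^-3 - A - A^5, w = +3
3 components, writhe +3, over 13 crossings
lk(C1,C2) = 0
linking number lk(C1,C3) = 0
lk(C2,C3): +2
det 0, colorings 9 of 3^14 — tricolorable
observation: summing lk over 3 pairs gives +2


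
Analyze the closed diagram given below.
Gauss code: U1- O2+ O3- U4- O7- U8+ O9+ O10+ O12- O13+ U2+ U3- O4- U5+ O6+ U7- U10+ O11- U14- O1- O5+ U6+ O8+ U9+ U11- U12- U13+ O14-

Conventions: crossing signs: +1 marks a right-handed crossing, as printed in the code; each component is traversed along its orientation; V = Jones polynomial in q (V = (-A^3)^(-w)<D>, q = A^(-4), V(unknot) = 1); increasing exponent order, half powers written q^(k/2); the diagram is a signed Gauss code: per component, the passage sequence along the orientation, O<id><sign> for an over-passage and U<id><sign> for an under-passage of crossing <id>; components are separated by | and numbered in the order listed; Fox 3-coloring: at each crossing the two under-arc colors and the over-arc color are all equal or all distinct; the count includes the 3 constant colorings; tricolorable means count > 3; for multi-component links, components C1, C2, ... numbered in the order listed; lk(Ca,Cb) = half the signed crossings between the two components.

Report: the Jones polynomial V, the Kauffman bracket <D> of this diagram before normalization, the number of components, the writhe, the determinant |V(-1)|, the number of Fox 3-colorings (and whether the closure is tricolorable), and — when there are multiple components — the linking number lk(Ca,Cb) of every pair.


V(q) = q^-4 - 2q^-3 + 3q^-2 - 4q^-1 + 5 - 4q + 3q^2 - 2q^3 + q^4
bracket: A^-16 - 2A^-12 + 3A^-8 - 4A^-4 + 5 - 4A^4 + 3A^8 - 2A^12 + A^16, w = 0
1 component, writhe 0, over 14 crossings
det 25, colorings 3 of 3^14 — not tricolorable
observation: |V(-1)| = 25: so not tricolorable, since 3 does not divide 25


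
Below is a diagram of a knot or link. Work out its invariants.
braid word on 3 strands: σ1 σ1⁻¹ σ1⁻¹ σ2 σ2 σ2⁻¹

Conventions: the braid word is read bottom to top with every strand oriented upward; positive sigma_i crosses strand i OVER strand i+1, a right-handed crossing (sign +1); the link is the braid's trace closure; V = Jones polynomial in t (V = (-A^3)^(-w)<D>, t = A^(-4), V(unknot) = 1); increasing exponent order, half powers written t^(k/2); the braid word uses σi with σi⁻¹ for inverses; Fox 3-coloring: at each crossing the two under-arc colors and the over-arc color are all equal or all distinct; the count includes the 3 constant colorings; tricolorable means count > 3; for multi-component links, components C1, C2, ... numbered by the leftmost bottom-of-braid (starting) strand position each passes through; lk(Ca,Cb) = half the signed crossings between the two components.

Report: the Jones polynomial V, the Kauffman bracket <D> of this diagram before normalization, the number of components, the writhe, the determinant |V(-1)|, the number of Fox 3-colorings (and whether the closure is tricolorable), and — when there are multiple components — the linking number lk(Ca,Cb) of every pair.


V(t) = 1
bracket: 1, w = 0
1 component, writhe 0, over 6 crossings
det 1, colorings 3 of 3^6 — not tricolorable
observation: |V(-1)| = 1: so not tricolorable, since 3 does not divide 1


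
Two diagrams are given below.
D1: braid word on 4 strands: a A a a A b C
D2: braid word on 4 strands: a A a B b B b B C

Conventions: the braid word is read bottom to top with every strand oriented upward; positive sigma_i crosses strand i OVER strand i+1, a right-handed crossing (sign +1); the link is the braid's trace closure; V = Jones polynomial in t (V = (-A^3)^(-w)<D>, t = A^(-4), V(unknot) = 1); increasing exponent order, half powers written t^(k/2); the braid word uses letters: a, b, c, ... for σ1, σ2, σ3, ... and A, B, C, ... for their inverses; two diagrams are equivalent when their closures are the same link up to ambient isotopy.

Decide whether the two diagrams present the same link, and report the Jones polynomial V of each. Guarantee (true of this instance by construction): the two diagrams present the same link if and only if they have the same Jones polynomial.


equivalent: yes
V(D1) = 1  (w +1, c 7, <D> = -A^3)
V(D2) = 1  (w -1, c 9, <D> = -A^-3)
why: Markov moves rewrite D1 (7 crossings) into D2 (9)


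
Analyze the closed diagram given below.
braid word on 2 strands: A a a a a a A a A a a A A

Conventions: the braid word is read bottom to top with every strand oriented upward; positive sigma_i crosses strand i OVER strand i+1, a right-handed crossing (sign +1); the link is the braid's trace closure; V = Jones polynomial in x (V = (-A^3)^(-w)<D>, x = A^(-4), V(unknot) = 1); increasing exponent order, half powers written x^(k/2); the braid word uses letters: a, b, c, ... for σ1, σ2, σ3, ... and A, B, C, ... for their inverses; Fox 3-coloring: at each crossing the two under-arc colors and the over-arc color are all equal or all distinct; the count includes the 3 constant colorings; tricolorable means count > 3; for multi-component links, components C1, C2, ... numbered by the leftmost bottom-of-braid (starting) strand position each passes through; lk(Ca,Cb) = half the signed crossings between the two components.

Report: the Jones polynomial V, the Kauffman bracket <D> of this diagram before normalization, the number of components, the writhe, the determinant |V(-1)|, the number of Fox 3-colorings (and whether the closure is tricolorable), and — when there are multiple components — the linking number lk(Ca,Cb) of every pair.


V(x) = x + x^3 - x^4
bracket: A^-7 - A^-3 - A^5, w = +3
1 component, writhe +3, over 13 crossings
det 3, colorings 9 of 3^13 — tricolorable
observation: one generator, power 3: the (2,3) torus pattern


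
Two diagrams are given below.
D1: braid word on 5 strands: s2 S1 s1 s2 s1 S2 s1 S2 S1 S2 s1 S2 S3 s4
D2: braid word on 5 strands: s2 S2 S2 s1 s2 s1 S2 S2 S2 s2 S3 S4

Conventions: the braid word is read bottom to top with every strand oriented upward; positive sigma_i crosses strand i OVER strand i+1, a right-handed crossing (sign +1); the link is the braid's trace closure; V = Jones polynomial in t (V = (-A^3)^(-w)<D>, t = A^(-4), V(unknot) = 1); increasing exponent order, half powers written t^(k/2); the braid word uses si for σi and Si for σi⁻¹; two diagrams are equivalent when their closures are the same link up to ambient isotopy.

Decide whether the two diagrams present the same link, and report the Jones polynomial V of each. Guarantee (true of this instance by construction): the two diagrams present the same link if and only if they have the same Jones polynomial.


equivalent: yes
V(D1) = 1  (w 0, c 14, <D> = 1)
V(D2) = 1  (w -2, c 12, <D> = A^-6)
why: all 2 diagrams share one V(t), hence one class


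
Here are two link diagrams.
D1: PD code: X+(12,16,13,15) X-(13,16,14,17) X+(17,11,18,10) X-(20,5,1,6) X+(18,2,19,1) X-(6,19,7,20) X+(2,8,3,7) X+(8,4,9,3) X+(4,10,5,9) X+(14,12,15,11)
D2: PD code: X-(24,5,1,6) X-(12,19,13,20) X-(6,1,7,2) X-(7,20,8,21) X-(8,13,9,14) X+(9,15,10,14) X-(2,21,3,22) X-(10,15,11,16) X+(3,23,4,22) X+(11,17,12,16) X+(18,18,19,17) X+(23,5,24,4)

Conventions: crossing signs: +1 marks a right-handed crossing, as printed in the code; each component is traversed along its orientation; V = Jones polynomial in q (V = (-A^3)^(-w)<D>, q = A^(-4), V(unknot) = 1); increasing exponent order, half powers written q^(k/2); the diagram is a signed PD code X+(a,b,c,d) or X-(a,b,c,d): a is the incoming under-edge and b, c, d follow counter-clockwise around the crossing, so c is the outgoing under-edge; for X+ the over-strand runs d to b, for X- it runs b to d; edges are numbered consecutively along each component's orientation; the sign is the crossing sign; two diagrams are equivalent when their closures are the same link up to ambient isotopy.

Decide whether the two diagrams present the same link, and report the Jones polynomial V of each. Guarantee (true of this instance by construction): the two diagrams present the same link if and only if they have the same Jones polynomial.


same link: no
V(D1) = q^-1 - 1 + 2q - 2q^2 + 2q^3 - 2q^4 + q^5  [10 crossings, <D> = A^-8 - 2A^-4 + 2 - 2A^4 + 2A^8 - A^12 + A^16, w = +4]
V(D2) = 1  [12 crossings, <D> = A^-6, w = -2]
insight: V(q) takes 2 values over 2 diagrams, fixing the grouping


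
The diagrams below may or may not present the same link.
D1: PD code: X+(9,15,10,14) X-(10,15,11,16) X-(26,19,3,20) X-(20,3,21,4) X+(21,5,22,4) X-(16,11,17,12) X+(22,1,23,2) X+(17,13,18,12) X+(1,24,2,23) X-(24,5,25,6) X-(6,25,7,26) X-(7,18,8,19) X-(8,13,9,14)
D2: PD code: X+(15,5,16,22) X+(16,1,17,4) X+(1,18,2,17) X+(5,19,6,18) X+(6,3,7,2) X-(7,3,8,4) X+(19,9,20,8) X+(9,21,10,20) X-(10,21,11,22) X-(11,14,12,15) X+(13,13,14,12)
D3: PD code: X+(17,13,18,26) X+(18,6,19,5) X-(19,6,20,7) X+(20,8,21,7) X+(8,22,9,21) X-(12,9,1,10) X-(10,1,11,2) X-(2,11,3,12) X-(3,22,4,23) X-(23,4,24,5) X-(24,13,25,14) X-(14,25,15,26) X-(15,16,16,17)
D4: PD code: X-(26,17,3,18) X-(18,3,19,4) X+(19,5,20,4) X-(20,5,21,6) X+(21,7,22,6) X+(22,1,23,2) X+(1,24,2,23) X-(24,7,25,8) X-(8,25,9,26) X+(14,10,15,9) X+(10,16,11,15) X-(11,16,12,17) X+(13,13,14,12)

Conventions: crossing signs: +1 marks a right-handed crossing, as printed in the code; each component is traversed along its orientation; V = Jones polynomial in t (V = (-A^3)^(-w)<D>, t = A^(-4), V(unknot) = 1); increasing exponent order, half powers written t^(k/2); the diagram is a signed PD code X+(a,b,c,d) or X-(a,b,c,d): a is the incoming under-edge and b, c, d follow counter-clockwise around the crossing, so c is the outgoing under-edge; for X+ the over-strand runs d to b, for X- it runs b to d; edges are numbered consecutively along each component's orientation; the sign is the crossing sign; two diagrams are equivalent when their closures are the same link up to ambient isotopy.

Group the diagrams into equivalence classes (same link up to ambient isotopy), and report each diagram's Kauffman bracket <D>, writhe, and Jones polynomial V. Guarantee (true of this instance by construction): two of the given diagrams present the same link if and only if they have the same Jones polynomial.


equivalence classes: {D1, D4} | {D2} | {D3}
D1 (bracket A^-15 + 2A^-7 - A^-3 + A - A^5; 13 crossings at w = -3): V = t^(-7/2) - t^(-5/2) + t^(-3/2) - 2t^(-1/2) - t^(3/2)
V(D2) = -t^(3/2) - 2t^(7/2) + t^(9/2) - t^(11/2) + t^(13/2)  [11 crossings, <D> = -A^-11 + A^-7 - A^-3 + 2A + A^9, w = +5]
V(D3) = t^(-9/2) - t^(-5/2) - t^(-3/2) - t^(-1/2)  [13 crossings, <D> = A^-13 + A^-9 + A^-5 - A^3, w = -5]
V(D4) = t^(-7/2) - t^(-5/2) + t^(-3/2) - 2t^(-1/2) - t^(3/2)  [13 crossings, <D> = A^-3 + 2A^5 - A^9 + A^13 - A^17, w = +1]
key observation: 3 values of V(t) split the 4 diagrams


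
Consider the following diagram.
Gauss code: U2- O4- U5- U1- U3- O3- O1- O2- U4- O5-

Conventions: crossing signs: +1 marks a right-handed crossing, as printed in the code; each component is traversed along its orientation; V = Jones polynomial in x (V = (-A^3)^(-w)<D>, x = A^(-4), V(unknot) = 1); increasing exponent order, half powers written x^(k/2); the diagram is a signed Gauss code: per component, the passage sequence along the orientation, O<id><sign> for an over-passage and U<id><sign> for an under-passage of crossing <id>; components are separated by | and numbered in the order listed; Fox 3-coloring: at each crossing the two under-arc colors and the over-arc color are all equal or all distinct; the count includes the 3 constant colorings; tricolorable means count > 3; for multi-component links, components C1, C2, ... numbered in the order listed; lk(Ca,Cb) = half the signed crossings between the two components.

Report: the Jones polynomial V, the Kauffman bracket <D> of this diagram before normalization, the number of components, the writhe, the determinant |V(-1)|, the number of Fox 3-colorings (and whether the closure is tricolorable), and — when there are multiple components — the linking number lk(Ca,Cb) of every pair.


Jones polynomial: V(x) = -x^-4 + x^-3 + x^-1
<D> = -A^-11 - A^-3 + A; writhe -5
components 1, writhe -5 (5 crossings)
3-colorings: 9 of 3^5, det 3 — tricolorable
note: det 3 = |V(-1)|; divisible by 3, so tricolorable


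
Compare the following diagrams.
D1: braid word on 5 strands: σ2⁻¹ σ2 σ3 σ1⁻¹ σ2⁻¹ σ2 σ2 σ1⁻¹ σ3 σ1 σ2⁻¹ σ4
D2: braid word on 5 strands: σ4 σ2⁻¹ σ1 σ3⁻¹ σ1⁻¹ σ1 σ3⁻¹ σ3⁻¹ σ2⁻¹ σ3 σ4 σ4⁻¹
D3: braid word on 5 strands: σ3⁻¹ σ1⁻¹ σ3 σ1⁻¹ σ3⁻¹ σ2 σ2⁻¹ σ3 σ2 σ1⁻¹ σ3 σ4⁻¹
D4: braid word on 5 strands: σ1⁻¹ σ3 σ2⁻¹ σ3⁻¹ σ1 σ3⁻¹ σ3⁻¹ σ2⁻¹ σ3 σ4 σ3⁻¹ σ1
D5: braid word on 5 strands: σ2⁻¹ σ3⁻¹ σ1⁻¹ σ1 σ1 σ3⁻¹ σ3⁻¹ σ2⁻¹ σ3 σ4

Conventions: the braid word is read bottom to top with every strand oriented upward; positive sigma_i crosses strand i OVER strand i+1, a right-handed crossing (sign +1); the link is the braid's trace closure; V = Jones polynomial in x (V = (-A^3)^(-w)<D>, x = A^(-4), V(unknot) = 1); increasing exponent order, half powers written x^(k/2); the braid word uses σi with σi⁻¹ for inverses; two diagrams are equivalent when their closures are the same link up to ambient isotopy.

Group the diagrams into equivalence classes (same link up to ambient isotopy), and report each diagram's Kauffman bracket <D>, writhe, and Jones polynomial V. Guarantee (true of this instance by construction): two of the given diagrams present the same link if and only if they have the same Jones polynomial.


grouping into links: {D1} | {D2, D4, D5} | {D3}
V(D1) = 1  (w +2, c 12, <D> = A^6)
D2 (bracket A^-2 - A^2 + 2A^6 - A^10 + A^14 - A^18; 12 crossings at w = -2): V = -x^-6 + x^-5 - x^-4 + 2x^-3 - x^-2 + x^-1
V(D3) = -x^-4 + x^-3 + x^-1  [12 crossings, <D> = A^-2 + A^6 - A^10, w = -2]
V(D4) = -x^-6 + x^-5 - x^-4 + 2x^-3 - x^-2 + x^-1  [12 crossings, <D> = A^-2 - A^2 + 2A^6 - A^10 + A^14 - A^18, w = -2]
V(D5) = -x^-6 + x^-5 - x^-4 + 2x^-3 - x^-2 + x^-1  [10 crossings, <D> = A^-2 - A^2 + 2A^6 - A^10 + A^14 - A^18, w = -2]
key observation: V(x) takes 3 values over 5 diagrams, fixing the grouping


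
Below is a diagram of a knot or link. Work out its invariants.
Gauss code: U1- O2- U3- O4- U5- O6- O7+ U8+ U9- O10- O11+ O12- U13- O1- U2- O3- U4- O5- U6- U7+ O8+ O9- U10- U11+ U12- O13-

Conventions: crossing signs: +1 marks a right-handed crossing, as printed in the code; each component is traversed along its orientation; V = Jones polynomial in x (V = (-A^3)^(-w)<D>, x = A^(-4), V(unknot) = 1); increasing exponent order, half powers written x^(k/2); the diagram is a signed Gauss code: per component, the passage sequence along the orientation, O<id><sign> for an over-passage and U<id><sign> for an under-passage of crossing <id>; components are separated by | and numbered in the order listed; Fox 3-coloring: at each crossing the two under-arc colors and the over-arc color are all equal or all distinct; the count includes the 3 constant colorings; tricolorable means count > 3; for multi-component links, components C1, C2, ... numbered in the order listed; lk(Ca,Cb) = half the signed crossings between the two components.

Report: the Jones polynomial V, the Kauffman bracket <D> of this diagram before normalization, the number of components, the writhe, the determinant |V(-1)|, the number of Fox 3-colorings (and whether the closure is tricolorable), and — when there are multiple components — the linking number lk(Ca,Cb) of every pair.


V(x) = -x^-10 + x^-9 - x^-8 + x^-7 - x^-6 + x^-5 + x^-3
bracket: -A^-9 - A^-1 + A^3 - A^7 + A^11 - A^15 + A^19, w = -7
1 component, writhe -7, over 13 crossings
det 7, colorings 3 of 3^13 — not tricolorable
observation: |V(-1)| = 7: so not tricolorable, since 3 does not divide 7


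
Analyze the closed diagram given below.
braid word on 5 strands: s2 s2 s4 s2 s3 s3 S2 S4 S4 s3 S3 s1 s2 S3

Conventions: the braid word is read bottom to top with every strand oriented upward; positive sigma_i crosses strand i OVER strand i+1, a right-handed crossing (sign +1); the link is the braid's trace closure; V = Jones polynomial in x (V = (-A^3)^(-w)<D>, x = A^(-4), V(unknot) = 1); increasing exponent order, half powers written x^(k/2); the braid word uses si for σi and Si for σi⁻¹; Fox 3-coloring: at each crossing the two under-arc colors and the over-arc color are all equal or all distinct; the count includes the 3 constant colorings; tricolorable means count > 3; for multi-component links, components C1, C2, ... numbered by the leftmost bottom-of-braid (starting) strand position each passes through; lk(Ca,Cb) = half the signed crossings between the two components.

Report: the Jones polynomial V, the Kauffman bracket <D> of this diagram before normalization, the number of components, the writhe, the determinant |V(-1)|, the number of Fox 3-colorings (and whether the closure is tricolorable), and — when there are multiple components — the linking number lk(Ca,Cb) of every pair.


V = x^-1 - 1 + 2x - 3x^2 + 3x^3 - 2x^4 + 2x^5 - x^6
<D> = -A^-12 + 2A^-8 - 2A^-4 + 3 - 3A^4 + 2A^8 - A^12 + A^16 (w = +4)
1 component over 14 crossings, w = +4
9 Fox colorings among 3^14, |V(-1)| = 15: tricolorable
why: det 15 = |V(-1)|; divisible by 3, so tricolorable


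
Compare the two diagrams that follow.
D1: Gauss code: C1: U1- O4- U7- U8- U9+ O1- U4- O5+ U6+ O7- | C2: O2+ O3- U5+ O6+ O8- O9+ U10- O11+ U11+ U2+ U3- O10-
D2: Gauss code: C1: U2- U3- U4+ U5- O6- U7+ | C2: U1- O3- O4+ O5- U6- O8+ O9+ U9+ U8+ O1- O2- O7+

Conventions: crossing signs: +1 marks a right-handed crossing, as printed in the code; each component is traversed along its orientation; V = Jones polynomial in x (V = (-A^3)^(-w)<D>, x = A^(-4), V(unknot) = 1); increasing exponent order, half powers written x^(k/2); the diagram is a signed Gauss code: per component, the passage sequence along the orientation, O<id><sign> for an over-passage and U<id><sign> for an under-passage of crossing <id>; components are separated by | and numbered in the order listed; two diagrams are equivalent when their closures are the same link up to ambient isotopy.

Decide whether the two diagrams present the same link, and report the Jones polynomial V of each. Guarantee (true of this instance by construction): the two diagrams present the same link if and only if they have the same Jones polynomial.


equivalent: no
V(D1) = x^(-7/2) - x^(-5/2) + x^(-3/2) - 2x^(-1/2) - x^(3/2)  (w -1, c 11, <D> = A^-9 + 2A^-1 - A^3 + A^7 - A^11)
V(D2) = -x^(-5/2) - x^(-1/2)  [9 crossings, <D> = A^-1 + A^7, w = -1]
key observation: comparing 2 Jones polynomials yields 2 groups


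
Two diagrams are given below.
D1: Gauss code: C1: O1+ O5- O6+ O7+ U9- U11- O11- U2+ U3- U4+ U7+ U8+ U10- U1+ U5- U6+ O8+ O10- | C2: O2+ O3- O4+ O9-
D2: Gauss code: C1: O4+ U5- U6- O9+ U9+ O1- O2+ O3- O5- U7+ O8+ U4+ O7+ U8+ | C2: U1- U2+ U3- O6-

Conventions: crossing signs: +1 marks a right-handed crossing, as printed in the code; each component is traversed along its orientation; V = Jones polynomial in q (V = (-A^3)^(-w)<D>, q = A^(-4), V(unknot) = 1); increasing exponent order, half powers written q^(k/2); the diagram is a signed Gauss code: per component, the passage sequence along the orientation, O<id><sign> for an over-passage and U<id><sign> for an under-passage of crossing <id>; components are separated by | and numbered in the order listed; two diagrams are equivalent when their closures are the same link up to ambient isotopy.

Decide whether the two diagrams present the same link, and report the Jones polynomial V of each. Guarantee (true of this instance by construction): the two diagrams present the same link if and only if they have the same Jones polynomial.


equivalent: no
V(D1) = -q^(-1/2) - q^(1/2)  (w +1, c 11, <D> = A + A^5)
V(D2) = -q^(-3/2) - 2q^(1/2) + q^(3/2) - q^(5/2) + q^(7/2)  [9 crossings, <D> = -A^-11 + A^-7 - A^-3 + 2A + A^9, w = +1]
key observation: comparing 2 Jones polynomials yields 2 groups


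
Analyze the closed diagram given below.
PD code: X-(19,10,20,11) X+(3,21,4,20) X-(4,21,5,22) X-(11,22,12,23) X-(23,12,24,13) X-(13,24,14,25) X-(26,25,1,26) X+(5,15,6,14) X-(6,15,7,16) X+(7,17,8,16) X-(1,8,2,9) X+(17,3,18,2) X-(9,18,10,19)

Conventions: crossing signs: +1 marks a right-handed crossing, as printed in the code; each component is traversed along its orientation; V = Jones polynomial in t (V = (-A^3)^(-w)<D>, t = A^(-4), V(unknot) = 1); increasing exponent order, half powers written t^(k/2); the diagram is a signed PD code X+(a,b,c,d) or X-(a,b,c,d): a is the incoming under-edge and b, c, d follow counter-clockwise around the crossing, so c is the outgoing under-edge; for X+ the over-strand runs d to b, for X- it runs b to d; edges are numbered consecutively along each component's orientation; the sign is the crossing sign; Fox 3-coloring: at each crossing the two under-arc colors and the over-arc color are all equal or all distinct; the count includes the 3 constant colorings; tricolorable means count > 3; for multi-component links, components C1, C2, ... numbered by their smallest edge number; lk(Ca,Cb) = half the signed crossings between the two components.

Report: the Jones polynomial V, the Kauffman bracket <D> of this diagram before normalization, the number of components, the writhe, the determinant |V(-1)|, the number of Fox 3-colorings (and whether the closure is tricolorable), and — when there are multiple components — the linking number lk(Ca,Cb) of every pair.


V(t) = t^-8 - 2t^-7 + 2t^-6 - 3t^-5 + 3t^-4 - 2t^-3 + 2t^-2 - t^-1 + 1
bracket: -A^-15 + A^-11 - 2A^-7 + 2A^-3 - 3A + 3A^5 - 2A^9 + 2A^13 - A^17, w = -5
1 component, writhe -5, over 13 crossings
det 17, colorings 3 of 3^13 — not tricolorable
observation: the span of V is 8, forcing >= 8 crossings in any diagram


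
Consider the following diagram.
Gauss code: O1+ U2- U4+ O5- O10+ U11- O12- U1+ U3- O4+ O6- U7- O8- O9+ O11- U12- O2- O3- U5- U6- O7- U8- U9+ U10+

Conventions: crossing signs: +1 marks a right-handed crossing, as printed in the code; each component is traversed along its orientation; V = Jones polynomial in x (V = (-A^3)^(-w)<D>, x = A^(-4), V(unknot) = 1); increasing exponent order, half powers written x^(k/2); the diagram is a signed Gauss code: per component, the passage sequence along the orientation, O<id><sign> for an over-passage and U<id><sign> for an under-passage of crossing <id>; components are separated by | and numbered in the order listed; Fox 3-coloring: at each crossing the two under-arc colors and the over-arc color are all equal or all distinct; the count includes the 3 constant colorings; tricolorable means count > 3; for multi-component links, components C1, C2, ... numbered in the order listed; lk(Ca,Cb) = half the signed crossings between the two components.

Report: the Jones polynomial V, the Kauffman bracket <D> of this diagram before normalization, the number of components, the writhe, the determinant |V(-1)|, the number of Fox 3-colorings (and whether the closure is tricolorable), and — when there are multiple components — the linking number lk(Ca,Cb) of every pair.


V(x) = -x^-8 + 2x^-7 - 3x^-6 + 4x^-5 - 5x^-4 + 5x^-3 - 3x^-2 + 3x^-1 - 1
bracket: -A^-12 + 3A^-8 - 3A^-4 + 5 - 5A^4 + 4A^8 - 3A^12 + 2A^16 - A^20, w = -4
1 component, writhe -4, over 12 crossings
det 27, colorings 9 of 3^12 — tricolorable
observation: w = -4 (over 12 crossings) is diagram-only; (-A^3)^(4) removes it from V


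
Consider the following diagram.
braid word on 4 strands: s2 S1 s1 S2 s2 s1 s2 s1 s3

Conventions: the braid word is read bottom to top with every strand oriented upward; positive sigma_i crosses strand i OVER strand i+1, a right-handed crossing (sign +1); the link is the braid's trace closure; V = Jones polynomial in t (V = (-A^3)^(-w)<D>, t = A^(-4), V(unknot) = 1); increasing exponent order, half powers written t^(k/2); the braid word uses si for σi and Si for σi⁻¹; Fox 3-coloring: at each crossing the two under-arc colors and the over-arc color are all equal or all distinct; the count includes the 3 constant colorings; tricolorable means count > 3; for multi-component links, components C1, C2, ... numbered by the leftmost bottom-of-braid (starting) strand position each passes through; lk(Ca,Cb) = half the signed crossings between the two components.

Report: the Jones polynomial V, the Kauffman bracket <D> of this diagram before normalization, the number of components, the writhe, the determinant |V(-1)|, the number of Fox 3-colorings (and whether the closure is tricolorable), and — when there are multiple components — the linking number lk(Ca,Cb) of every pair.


V(t) = t + t^3 - t^4
bracket: A^-1 - A^3 - A^11, w = +5
1 component, writhe +5, over 9 crossings
det 3, colorings 9 of 3^9 — tricolorable
observation: w = +5 shifts under R1 moves; the (-A^3)^(-5) factor cancels that in V


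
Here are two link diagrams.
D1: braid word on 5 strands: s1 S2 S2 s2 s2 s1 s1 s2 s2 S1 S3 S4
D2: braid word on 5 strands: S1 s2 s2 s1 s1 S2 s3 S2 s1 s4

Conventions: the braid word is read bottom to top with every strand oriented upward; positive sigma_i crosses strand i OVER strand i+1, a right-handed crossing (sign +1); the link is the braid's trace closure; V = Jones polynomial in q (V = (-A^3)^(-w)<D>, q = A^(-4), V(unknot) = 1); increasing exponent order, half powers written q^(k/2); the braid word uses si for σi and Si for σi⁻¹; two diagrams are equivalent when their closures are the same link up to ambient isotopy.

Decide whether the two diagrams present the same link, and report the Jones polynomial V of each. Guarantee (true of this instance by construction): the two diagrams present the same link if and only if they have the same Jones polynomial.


equivalent: no
D1 (bracket A^-14 + 2A^-6 + A^2; 12 crossings at w = +2): V = q + 2q^3 + q^5
D2 (bracket 1 + A^4 + A^8 + A^12; 10 crossings at w = +4): V = 1 + q + q^2 + q^3
key observation: V(q) takes 2 values over 2 diagrams, fixing the grouping
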